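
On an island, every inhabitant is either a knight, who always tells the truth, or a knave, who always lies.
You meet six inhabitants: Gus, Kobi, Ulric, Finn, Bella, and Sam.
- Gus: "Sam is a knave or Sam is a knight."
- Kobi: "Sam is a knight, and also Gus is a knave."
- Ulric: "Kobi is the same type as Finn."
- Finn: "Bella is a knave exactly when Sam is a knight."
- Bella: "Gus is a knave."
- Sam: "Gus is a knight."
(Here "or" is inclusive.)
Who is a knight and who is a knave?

Knights: Gus, Finn, and Sam. Knaves: Kobi, Ulric, and Bella.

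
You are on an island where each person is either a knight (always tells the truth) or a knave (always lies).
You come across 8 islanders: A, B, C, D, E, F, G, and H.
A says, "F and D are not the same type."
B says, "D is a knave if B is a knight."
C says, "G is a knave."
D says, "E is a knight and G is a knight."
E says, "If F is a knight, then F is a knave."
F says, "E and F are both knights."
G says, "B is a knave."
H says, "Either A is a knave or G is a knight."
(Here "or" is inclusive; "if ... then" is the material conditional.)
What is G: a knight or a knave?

Consistent assignments: {A=knave, B=knight, C=knight, D=knave, E=knight, F=knave, G=knave, H=knight}
In every consistent assignment, G is a knave.

G is a knave.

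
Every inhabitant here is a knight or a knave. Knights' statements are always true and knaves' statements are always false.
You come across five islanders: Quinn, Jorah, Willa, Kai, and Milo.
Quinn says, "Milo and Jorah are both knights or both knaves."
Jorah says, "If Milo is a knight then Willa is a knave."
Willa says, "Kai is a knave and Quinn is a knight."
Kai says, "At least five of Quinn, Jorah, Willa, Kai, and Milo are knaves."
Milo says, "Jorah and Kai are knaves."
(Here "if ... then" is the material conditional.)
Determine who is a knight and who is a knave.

Since Quinn is a knave, "Milo and Jorah are both knights or both knaves" needs to be false, which holds.
As a knight, Jorah's statement "if Milo is a knight then Willa is a knave" should be true; it is.
Since Willa is a knave, "Kai is a knave and Quinn is a knight" needs to be false, which holds.
Kai is a knave, and the claim "at least five of Quinn, Jorah, Willa, Kai, and Milo are knaves" is indeed false.
Milo is a knave, so "Jorah and Kai are knaves" must be false — and it is.

Knights: Jorah. Knaves: Quinn, Willa, Kai, and Milo.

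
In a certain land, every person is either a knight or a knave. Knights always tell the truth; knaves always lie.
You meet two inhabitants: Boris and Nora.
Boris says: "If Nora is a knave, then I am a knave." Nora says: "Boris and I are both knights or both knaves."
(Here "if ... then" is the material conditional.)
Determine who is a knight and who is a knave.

Suppose Boris is a knave. Then Boris's statement "if Nora is a knave, then I am a knave" would have to be false. Checking the 2 ways to assign the others, none is consistent with every speaker.
(For instance, with Nora=knight, Boris's claim "if Nora is a knave, then I am a knave" comes out true where it would need to be false.)
So Boris must be a knight, making "if Nora is a knave, then I am a knave" true. Taking Boris=knight, Nora=knight, each remaining statement checks out:
  Nora (knight): "Boris and I are both knights or both knaves" — true. ✓
This is the unique consistent assignment.

Boris is a knight and Nora is a knight.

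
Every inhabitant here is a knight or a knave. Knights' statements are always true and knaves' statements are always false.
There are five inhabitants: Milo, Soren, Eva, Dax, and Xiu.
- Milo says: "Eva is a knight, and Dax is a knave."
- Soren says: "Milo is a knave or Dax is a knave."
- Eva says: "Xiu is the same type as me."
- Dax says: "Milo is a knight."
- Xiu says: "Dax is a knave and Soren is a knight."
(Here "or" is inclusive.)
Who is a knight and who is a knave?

Milo is a knave, Soren is a knight, Eva is a knave, Dax is a knave, and Xiu is a knight.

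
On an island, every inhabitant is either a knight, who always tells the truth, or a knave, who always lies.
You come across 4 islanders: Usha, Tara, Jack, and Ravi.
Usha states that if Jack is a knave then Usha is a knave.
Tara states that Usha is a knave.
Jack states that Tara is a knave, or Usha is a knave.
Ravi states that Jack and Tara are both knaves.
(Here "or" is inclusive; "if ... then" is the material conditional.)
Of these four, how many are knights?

2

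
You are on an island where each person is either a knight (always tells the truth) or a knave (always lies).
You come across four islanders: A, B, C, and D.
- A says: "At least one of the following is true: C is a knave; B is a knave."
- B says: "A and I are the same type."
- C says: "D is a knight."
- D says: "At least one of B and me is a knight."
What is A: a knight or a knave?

A is a knight.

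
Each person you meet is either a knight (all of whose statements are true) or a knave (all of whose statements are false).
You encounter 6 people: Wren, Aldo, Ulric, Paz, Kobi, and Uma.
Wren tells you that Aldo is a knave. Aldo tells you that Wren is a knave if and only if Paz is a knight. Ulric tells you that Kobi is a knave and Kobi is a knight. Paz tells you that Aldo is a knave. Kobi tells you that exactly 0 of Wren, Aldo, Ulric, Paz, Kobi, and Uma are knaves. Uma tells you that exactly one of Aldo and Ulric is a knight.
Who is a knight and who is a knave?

Knights: Wren and Paz. Knaves: Aldo, Ulric, Kobi, and Uma.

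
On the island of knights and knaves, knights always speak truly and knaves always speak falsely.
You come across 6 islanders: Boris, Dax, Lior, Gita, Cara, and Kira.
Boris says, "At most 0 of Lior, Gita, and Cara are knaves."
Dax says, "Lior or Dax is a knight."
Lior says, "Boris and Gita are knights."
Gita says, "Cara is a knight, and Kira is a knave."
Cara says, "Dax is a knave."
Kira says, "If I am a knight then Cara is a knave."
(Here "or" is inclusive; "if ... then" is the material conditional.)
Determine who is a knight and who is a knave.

Boris is a knave, Dax is a knight, Lior is a knave, Gita is a knave, Cara is a knave, and Kira is a knight.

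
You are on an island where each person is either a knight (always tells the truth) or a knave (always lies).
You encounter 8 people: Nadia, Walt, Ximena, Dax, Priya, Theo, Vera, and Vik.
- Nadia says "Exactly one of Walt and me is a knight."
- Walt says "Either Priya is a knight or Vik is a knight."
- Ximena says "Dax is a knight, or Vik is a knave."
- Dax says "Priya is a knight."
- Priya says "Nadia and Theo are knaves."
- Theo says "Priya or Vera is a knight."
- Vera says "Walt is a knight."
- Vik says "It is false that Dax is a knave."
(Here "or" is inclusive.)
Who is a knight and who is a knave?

Knights: Nadia and Ximena. Knaves: Walt, Dax, Priya, Theo, Vera, and Vik.

Nadia (knight): "exactly one of Walt and me is a knight" — true. ✓
Walt is a knave, and the claim "either Priya is a knight or Vik is a knight" is indeed False.
Ximena is a knight; "Dax is a knight, or Vik is a knave" is true, as required.
As a knave, Dax's statement "Priya is a knight" should be False; it is.
As a knave, Priya's statement "Nadia and Theo are knaves" should be False; it is.
As a knave, Theo's statement "Priya or Vera is a knight" should be False; it is.
Since Vera is a knave, "Walt is a knight" needs to be False, which holds.
Vik is a knave, and the claim "it is false that Dax is a knave" is indeed False.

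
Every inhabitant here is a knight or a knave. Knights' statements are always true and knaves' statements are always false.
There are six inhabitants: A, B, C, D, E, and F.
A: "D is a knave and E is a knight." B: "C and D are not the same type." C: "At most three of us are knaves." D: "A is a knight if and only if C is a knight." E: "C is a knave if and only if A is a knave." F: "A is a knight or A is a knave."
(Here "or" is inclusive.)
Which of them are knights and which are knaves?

A (knave): "D is a knave and E is a knight" — false. ✓
B (knight): "C and D are not the same type" — true. ✓
Since C is a knight, "at most three of us are knaves" needs to be true, which holds.
As a knave, D's statement "A is a knight if and only if C is a knight" should be false; it is.
E (knave): "C is a knave if and only if A is a knave" — false. ✓
Since F is a knight, "A is a knight or A is a knave" needs to be true, which holds.

Knights: B, C, and F. Knaves: A, D, and E.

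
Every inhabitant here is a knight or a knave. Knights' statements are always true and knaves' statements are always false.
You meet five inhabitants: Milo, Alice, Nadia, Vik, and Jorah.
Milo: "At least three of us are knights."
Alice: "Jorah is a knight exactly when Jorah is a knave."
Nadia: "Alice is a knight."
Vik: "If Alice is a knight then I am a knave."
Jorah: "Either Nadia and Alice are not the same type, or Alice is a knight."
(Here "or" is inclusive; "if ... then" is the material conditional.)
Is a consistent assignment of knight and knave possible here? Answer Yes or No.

Yes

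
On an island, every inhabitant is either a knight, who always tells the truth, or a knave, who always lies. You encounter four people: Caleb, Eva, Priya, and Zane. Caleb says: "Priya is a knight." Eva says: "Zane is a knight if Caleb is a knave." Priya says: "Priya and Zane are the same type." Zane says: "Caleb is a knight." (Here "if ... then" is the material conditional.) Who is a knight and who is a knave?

Suppose Caleb is a knave. Then Caleb's statement "Priya is a knight" would have to be false. Checking the 8 ways to assign the others, none is consistent with every speaker.
(For instance, with Eva=knight, Priya=knight, Zane=knight, Caleb's claim "Priya is a knight" comes out true where it would need to be false.)
So Caleb must be a knight, making "Priya is a knight" true. Taking Caleb=knight, Eva=knight, Priya=knight, Zane=knight, each remaining statement checks out:
  Eva (knight): "Zane is a knight if Caleb is a knave" — true. ✓
  Priya (knight): "Priya and Zane are the same type" — true. ✓
  Zane (knight): "Caleb is a knight" — true. ✓
This is the unique consistent assignment.

Caleb is a knight, Eva is a knight, Priya is a knight, and Zane is a knight.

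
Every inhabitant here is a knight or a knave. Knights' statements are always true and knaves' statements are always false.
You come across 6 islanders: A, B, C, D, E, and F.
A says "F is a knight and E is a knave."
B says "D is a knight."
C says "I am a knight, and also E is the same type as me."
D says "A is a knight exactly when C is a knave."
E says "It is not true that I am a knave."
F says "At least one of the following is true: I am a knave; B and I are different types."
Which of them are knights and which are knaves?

A is a knave, B is a knave, C is a knave, D is a knave, E is a knight, and F is a knight.

A (knave): "F is a knight and E is a knave" — False. ✓
B is a knave, so "D is a knight" must be False — and it is.
C is a knave; "I am a knight, and also E is the same type as me" is False, as required.
Since D is a knave, "A is a knight exactly when C is a knave" needs to be False, which holds.
E (knight): "it is not true that I am a knave" — true. ✓
Since F is a knight, "at least one of the following is true: I am a knave; B and I are different types" needs to be true, which holds.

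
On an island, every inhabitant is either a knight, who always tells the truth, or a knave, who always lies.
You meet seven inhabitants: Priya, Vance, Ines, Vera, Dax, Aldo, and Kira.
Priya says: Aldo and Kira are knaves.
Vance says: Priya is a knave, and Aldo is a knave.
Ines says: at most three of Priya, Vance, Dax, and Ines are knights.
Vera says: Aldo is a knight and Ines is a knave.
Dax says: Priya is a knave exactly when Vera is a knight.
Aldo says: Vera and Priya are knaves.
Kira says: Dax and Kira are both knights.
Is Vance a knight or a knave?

Vance is a knave.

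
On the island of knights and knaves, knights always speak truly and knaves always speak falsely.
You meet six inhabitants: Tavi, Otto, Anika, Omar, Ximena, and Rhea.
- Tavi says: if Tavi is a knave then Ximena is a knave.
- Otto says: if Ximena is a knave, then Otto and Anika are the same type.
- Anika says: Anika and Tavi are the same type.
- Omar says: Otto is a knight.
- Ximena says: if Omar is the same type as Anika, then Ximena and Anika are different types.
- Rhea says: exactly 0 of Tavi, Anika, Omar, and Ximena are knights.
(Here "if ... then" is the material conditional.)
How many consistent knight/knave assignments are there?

1

Consistent assignments:
  Tavi=knight, Otto=knight, Anika=knave, Omar=knight, Ximena=knight, Rhea=knave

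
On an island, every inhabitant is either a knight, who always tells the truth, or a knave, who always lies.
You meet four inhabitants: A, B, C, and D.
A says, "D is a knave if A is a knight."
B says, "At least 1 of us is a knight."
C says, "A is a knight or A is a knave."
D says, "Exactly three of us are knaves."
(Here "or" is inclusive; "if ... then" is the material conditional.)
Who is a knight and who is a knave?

A is a knight; "D is a knave if A is a knight" is True, as required.
B (knight): "at least 1 of us is a knight" — True. ✓
C (knight): "A is a knight or A is a knave" — True. ✓
As a knave, D's statement "exactly three of us are knaves" should be false; it is.

A is a knight, B is a knight, C is a knight, and D is a knave.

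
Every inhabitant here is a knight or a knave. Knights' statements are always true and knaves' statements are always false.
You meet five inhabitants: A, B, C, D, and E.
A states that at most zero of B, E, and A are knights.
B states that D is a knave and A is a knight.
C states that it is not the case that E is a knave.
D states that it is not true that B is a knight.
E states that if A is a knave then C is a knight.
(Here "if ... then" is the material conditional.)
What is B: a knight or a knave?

Consistent assignments: {A=knave, B=knave, C=knight, D=knight, E=knight}
In every consistent assignment, B is a knave.

B is a knave.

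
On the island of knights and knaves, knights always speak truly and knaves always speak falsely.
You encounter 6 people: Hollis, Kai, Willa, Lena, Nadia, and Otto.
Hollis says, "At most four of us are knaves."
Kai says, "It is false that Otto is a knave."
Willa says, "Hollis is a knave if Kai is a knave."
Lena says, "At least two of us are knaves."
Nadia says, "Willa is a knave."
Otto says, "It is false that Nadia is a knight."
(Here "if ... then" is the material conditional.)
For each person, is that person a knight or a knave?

Hollis is a knight, Kai is a knave, Willa is a knave, Lena is a knight, Nadia is a knight, and Otto is a knave.

Hollis is a knight; "at most four of us are knaves" is True, as required.
Kai (knave): "it is false that Otto is a knave" — false. ✓
Willa (knave): "Hollis is a knave if Kai is a knave" — false. ✓
As a knight, Lena's statement "at least two of us are knaves" should be True; it is.
As a knight, Nadia's statement "Willa is a knave" should be True; it is.
Since Otto is a knave, "it is false that Nadia is a knight" needs to be false, which holds.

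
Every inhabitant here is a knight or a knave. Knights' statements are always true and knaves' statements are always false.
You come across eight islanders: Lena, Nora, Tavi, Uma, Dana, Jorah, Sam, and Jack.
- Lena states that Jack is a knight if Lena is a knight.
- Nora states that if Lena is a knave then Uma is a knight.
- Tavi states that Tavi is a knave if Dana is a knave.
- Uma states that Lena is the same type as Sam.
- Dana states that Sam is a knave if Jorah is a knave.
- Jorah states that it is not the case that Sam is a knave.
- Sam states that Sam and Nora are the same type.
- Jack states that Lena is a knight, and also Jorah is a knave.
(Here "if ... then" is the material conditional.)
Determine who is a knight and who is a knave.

Knights: Lena, Nora, Tavi, Dana, and Jack. Knaves: Uma, Jorah, and Sam.

Lena is a knight; "Jack is a knight if Lena is a knight" is true, as required.
Since Nora is a knight, "if Lena is a knave then Uma is a knight" needs to be true, which holds.
Tavi is a knight, so "Tavi is a knave if Dana is a knave" must be true — and it is.
As a knave, Uma's statement "Lena is the same type as Sam" should be False; it is.
As a knight, Dana's statement "Sam is a knave if Jorah is a knave" should be true; it is.
Jorah is a knave; "it is not the case that Sam is a knave" is False, as required.
Since Sam is a knave, "Sam and Nora are the same type" needs to be False, which holds.
Since Jack is a knight, "Lena is a knight, and also Jorah is a knave" needs to be true, which holds.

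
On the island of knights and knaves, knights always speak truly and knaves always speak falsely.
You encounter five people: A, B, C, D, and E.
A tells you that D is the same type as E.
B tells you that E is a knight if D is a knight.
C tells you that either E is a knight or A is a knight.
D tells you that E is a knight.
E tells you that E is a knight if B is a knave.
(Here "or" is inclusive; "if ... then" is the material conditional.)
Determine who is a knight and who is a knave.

A is a knight, and the claim "D is the same type as E" is indeed True.
Since B is a knight, "E is a knight if D is a knight" needs to be True, which holds.
C (knight): "either E is a knight or A is a knight" — True. ✓
As a knight, D's statement "E is a knight" should be True; it is.
E is a knight, so "E is a knight if B is a knave" must be True — and it is.

A is a knight, B is a knight, C is a knight, D is a knight, and E is a knight.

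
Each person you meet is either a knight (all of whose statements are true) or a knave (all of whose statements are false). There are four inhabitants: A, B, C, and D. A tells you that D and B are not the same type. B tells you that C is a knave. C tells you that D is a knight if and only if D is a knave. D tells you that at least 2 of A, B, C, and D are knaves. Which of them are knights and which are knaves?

A is a knave, B is a knight, C is a knave, and D is a knight.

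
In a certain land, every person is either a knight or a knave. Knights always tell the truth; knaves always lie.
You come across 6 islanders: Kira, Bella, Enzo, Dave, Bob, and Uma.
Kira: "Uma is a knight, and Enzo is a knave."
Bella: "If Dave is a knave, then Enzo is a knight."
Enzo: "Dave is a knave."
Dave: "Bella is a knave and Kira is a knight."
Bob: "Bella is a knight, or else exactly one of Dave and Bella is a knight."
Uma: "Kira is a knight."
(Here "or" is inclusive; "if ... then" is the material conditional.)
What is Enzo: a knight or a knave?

Enzo is a knight.

Consistent assignments: {Kira=knave, Bella=knight, Enzo=knight, Dave=knave, Bob=knight, Uma=knave}
In every consistent assignment, Enzo is a knight.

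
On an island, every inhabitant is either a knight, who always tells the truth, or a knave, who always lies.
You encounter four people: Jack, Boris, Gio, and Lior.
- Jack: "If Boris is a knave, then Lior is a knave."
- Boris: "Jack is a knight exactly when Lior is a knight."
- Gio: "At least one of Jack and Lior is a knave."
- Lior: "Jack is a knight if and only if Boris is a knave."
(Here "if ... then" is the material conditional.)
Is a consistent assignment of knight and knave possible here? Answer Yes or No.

No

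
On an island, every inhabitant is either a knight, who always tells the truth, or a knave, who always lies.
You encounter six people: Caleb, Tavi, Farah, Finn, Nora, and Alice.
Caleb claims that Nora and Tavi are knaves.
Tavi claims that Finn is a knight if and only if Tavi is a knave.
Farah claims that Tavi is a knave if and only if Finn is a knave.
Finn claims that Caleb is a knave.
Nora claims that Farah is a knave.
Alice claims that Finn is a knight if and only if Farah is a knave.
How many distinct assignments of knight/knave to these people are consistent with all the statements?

Consistent assignments:
  Caleb=knight, Tavi=knave, Farah=knight, Finn=knave, Nora=knave, Alice=knight

1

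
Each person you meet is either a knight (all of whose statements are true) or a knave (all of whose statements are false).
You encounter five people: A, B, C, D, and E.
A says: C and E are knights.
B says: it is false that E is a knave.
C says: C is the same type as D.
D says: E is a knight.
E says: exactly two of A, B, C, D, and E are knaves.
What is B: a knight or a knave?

Consistent assignments: {A=knave, B=knight, C=knave, D=knight, E=knight}
In every consistent assignment, B is a knight.

B is a knight.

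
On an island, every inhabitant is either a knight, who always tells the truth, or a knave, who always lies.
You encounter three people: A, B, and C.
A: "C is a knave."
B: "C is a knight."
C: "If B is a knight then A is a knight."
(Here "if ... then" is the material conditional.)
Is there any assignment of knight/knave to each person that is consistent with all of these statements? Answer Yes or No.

Checking all 8 assignments, each has at least one speaker whose statement's truth value contradicts their type.

No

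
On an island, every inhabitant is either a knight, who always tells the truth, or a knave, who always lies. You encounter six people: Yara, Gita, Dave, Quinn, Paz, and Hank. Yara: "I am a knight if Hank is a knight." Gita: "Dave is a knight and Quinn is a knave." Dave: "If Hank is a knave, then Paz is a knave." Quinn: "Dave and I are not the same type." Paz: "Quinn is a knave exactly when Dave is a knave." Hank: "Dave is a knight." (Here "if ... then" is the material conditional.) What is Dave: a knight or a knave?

Dave is a knave.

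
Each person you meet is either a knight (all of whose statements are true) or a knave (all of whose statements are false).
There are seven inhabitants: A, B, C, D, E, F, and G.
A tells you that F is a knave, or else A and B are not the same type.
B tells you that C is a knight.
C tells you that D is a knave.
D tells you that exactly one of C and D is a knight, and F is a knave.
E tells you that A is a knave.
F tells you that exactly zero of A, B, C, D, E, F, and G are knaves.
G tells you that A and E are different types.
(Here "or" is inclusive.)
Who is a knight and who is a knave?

A is a knight, B is a knave, C is a knave, D is a knight, E is a knave, F is a knave, and G is a knight.

A (knight): "F is a knave, or else A and B are not the same type" — True. ✓
Since B is a knave, "C is a knight" needs to be false, which holds.
C is a knave; "D is a knave" is false, as required.
D is a knight; "exactly one of C and D is a knight, and F is a knave" is True, as required.
As a knave, E's statement "A is a knave" should be false; it is.
F is a knave, and the claim "exactly zero of A, B, C, D, E, F, and G are knaves" is indeed false.
G is a knight; "A and E are different types" is True, as required.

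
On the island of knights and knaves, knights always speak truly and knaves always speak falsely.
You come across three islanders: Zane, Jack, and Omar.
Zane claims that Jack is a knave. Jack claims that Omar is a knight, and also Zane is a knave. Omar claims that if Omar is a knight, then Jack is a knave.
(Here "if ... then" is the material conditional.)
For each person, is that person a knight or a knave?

Knights: Zane and Omar. Knaves: Jack.

Zane is a knight; "Jack is a knave" is true, as required.
Jack (knave): "Omar is a knight, and also Zane is a knave" — false. ✓
Omar (knight): "if Omar is a knight, then Jack is a knave" — true. ✓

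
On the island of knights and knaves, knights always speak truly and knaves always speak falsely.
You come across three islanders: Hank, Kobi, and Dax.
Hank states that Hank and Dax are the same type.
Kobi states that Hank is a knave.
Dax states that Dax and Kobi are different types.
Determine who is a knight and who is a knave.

Hank is a knight, Kobi is a knave, and Dax is a knight.

Since Hank is a knight, "Hank and Dax are the same type" needs to be True, which holds.
Kobi (knave): "Hank is a knave" — False. ✓
Dax is a knight; "Dax and Kobi are different types" is True, as required.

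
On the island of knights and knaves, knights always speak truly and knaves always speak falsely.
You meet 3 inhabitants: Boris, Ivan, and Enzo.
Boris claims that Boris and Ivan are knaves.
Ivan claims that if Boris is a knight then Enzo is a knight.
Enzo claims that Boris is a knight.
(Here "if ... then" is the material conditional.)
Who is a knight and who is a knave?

Boris is a knave, Ivan is a knight, and Enzo is a knave.

Boris (knave): "Boris and Ivan are knaves" — False. ✓
As a knight, Ivan's statement "if Boris is a knight then Enzo is a knight" should be True; it is.
Enzo (knave): "Boris is a knight" — False. ✓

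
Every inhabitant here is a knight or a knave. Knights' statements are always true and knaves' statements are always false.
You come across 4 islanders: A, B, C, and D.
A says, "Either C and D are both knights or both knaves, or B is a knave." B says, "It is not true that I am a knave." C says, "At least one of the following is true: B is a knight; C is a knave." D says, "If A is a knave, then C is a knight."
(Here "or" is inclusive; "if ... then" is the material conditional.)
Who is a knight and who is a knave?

A is a knight; "either C and D are both knights or both knaves, or B is a knave" is True, as required.
B (knight): "it is not true that I am a knave" — True. ✓
As a knight, C's statement "at least one of the following is true: B is a knight; C is a knave" should be True; it is.
As a knight, D's statement "if A is a knave, then C is a knight" should be True; it is.

A is a knight, B is a knight, C is a knight, and D is a knight.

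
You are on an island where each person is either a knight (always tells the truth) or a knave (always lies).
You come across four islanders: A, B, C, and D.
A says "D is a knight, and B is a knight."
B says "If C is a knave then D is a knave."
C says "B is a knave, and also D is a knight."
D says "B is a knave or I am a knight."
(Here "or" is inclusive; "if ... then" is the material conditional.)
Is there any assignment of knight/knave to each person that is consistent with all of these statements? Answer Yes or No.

Yes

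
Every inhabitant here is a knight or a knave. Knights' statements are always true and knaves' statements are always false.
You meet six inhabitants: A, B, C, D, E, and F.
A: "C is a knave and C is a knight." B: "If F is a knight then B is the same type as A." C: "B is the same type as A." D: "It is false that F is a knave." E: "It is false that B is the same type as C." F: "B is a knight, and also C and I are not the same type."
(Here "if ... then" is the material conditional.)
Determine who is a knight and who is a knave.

A is a knave, B is a knight, C is a knave, D is a knave, E is a knight, and F is a knave.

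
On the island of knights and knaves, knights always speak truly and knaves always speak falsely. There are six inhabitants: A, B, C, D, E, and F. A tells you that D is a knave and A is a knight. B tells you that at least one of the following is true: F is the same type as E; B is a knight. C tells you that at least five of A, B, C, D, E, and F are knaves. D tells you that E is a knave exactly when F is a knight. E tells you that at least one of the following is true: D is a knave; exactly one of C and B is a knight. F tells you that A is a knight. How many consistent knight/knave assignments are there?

2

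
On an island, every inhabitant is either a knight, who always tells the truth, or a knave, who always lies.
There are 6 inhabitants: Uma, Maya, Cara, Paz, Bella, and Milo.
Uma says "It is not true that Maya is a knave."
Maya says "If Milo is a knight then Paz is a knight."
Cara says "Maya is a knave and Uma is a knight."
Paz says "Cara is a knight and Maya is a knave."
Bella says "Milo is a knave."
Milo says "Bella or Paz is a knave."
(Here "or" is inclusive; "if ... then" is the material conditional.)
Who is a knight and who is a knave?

Uma is a knave, Maya is a knave, Cara is a knave, Paz is a knave, Bella is a knave, and Milo is a knight.

Uma is a knave; "it is not true that Maya is a knave" is false, as required.
Maya is a knave, so "if Milo is a knight then Paz is a knight" must be false — and it is.
Cara is a knave; "Maya is a knave and Uma is a knight" is false, as required.
Paz is a knave, and the claim "Cara is a knight and Maya is a knave" is indeed false.
Since Bella is a knave, "Milo is a knave" needs to be false, which holds.
Milo (knight): "Bella or Paz is a knave" — true. ✓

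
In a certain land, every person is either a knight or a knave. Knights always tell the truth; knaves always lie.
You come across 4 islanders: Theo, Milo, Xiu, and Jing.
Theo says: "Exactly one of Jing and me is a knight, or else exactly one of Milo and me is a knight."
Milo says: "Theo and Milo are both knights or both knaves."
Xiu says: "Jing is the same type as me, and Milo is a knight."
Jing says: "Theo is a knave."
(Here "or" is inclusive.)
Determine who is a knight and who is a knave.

As a knight, Theo's statement "exactly one of Jing and me is a knight, or else exactly one of Milo and me is a knight" should be True; it is.
Milo is a knave; "Theo and Milo are both knights or both knaves" is False, as required.
Xiu (knave): "Jing is the same type as me, and Milo is a knight" — False. ✓
Jing is a knave, and the claim "Theo is a knave" is indeed False.

Knights: Theo. Knaves: Milo, Xiu, and Jing.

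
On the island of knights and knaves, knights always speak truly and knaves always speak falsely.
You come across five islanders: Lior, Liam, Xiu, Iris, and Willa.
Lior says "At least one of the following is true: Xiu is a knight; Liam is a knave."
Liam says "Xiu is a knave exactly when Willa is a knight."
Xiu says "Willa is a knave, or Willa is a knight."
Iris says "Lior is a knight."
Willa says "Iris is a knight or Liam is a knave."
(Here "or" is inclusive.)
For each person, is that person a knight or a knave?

Lior is a knight; "at least one of the following is true: Xiu is a knight; Liam is a knave" is True, as required.
Since Liam is a knave, "Xiu is a knave exactly when Willa is a knight" needs to be false, which holds.
Xiu is a knight; "Willa is a knave, or Willa is a knight" is True, as required.
Since Iris is a knight, "Lior is a knight" needs to be True, which holds.
Willa (knight): "Iris is a knight or Liam is a knave" — True. ✓

Lior is a knight, Liam is a knave, Xiu is a knight, Iris is a knight, and Willa is a knight.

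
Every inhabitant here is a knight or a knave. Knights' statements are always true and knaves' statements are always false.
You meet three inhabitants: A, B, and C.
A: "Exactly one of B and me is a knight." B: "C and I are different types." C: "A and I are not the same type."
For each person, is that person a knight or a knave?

Knights: none. Knaves: A, B, and C.

A is a knave; "exactly one of B and me is a knight" is false, as required.
B is a knave, and the claim "C and I are different types" is indeed false.
Since C is a knave, "A and I are not the same type" needs to be false, which holds.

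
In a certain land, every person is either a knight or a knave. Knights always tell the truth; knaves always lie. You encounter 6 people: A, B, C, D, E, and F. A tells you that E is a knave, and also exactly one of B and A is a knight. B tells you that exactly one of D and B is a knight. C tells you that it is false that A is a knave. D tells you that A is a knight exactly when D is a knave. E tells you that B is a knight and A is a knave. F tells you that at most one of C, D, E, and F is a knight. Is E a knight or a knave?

E is a knave.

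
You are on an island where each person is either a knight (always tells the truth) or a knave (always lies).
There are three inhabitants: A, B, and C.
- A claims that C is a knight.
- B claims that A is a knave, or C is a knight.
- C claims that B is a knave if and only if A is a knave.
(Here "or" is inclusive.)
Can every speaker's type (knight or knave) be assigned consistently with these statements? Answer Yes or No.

Yes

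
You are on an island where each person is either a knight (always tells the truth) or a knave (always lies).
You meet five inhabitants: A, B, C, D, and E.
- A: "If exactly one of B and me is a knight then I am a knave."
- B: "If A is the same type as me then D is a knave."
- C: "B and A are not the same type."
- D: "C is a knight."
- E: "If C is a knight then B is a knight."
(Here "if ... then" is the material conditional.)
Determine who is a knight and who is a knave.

Knights: A, B, and E. Knaves: C and D.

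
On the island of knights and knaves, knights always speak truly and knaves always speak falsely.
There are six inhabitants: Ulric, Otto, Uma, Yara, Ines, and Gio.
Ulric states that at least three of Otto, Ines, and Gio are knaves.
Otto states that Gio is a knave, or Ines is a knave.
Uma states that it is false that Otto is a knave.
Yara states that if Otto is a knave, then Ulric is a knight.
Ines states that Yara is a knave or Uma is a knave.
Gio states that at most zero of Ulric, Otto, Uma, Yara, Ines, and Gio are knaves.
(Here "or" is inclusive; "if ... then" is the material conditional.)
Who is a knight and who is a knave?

Ulric (knave): "at least three of Otto, Ines, and Gio are knaves" — false. ✓
As a knight, Otto's statement "Gio is a knave, or Ines is a knave" should be true; it is.
Uma (knight): "it is false that Otto is a knave" — true. ✓
Yara is a knight, so "if Otto is a knave, then Ulric is a knight" must be true — and it is.
Ines is a knave, and the claim "Yara is a knave or Uma is a knave" is indeed false.
Gio (knave): "at most zero of Ulric, Otto, Uma, Yara, Ines, and Gio are knaves" — false. ✓

Ulric is a knave, Otto is a knight, Uma is a knight, Yara is a knight, Ines is a knave, and Gio is a knave.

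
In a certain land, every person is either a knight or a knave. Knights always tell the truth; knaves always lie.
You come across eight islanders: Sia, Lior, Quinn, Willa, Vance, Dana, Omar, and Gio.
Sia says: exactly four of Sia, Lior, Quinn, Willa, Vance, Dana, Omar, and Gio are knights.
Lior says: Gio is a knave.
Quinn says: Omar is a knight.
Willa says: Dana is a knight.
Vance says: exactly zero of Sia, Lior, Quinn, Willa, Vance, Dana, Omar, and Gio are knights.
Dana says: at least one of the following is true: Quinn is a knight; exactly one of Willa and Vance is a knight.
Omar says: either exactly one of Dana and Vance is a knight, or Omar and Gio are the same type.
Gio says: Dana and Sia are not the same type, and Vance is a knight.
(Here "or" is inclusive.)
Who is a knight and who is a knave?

Sia is a knave, Lior is a knight, Quinn is a knight, Willa is a knight, Vance is a knave, Dana is a knight, Omar is a knight, and Gio is a knave.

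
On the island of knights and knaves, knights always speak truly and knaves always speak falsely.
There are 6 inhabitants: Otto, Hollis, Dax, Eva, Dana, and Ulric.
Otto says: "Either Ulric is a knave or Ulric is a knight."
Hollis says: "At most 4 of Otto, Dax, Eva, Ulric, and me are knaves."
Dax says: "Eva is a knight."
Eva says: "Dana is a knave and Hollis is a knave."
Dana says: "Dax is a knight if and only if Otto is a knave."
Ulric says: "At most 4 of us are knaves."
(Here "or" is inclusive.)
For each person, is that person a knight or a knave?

Knights: Otto, Hollis, Dana, and Ulric. Knaves: Dax and Eva.

Otto is a knight, and the claim "either Ulric is a knave or Ulric is a knight" is indeed True.
Hollis (knight): "at most 4 of Otto, Dax, Eva, Ulric, and me are knaves" — True. ✓
Dax is a knave; "Eva is a knight" is False, as required.
Eva is a knave, and the claim "Dana is a knave and Hollis is a knave" is indeed False.
Since Dana is a knight, "Dax is a knight if and only if Otto is a knave" needs to be True, which holds.
Ulric (knight): "at most 4 of us are knaves" — True. ✓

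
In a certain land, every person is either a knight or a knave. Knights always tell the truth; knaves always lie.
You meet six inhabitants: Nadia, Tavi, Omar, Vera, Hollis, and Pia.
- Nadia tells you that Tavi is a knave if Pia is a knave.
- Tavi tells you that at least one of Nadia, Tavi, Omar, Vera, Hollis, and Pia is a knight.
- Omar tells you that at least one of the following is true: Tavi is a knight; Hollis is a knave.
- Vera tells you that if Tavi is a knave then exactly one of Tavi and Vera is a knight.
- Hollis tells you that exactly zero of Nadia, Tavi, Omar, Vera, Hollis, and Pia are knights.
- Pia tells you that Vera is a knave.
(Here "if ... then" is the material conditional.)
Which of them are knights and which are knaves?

Nadia is a knave, Tavi is a knight, Omar is a knight, Vera is a knight, Hollis is a knave, and Pia is a knave.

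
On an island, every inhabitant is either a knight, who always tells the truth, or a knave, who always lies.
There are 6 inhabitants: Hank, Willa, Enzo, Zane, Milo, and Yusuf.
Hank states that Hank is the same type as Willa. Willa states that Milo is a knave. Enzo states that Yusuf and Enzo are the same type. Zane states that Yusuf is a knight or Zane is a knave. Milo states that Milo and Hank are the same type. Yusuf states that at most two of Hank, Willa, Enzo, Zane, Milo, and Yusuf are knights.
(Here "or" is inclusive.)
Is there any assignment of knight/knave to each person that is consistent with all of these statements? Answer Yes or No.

No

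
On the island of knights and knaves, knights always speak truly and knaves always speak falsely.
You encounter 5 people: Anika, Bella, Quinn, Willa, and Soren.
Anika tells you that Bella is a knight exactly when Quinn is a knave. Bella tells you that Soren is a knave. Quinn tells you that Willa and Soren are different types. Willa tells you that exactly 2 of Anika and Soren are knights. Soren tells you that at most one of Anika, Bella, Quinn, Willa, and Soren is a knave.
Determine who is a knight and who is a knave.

Knights: Anika and Bella. Knaves: Quinn, Willa, and Soren.

Anika is a knight, and the claim "Bella is a knight exactly when Quinn is a knave" is indeed True.
Since Bella is a knight, "Soren is a knave" needs to be True, which holds.
Quinn (knave): "Willa and Soren are different types" — False. ✓
Willa (knave): "exactly 2 of Anika and Soren are knights" — False. ✓
Soren is a knave, and the claim "at most one of Anika, Bella, Quinn, Willa, and Soren is a knave" is indeed False.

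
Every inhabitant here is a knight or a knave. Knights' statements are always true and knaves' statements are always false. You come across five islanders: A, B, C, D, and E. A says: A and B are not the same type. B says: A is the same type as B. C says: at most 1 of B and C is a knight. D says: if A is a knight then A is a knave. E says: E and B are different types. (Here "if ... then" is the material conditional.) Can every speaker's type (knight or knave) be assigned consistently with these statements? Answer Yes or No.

Yes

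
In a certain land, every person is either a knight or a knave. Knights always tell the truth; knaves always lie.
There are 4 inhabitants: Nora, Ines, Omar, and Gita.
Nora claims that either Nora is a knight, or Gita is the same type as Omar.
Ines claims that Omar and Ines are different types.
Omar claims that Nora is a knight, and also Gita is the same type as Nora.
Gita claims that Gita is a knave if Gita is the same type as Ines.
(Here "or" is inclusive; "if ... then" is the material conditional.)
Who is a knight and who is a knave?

Knights: Gita. Knaves: Nora, Ines, and Omar.

Nora is a knave, so "either Nora is a knight, or Gita is the same type as Omar" must be false — and it is.
Ines is a knave, so "Omar and Ines are different types" must be false — and it is.
Omar (knave): "Nora is a knight, and also Gita is the same type as Nora" — false. ✓
Since Gita is a knight, "Gita is a knave if Gita is the same type as Ines" needs to be true, which holds.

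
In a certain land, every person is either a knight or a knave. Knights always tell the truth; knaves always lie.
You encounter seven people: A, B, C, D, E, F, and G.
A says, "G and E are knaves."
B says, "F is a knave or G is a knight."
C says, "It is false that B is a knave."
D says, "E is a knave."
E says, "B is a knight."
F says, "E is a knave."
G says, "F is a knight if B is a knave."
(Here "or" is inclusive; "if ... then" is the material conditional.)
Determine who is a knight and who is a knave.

A is a knave, B is a knight, C is a knight, D is a knave, E is a knight, F is a knave, and G is a knight.

Since A is a knave, "G and E are knaves" needs to be False, which holds.
B (knight): "F is a knave or G is a knight" — true. ✓
C is a knight; "it is false that B is a knave" is true, as required.
D is a knave, and the claim "E is a knave" is indeed False.
E is a knight, and the claim "B is a knight" is indeed true.
Since F is a knave, "E is a knave" needs to be False, which holds.
G (knight): "F is a knight if B is a knave" — true. ✓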